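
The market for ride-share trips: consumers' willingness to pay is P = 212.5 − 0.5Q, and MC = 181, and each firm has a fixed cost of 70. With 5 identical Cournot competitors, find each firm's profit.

With 5 symmetric Cournot firms, each firm's FOC gives 212.5 − 3q = 181, so q = 10.5, Q = 5·10.5 = 52.5, and P = 186.25.
Each firm's profit = (186.25 − 181)·10.5 − 70 = −14.875.

π_i = −14.875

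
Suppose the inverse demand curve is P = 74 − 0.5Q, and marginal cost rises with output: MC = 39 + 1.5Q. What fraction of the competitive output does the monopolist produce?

A monopolist chooses Q where MR = MC. MR = 74 − Q; setting this equal to 39 + 1.5Q gives Q = 14 and P = 67.
Under competition P = MC: 74 − 0.5Q = 39 + 1.5Q ⇒ Q = 17.5, P = 65.25.
Ratio Q_m/Q_c = 14/17.5 = 0.8.

Q_m/Q_c = 0.8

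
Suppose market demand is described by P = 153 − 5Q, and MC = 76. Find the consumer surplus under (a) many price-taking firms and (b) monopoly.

Competition: CS = 592.9; Monopoly: CS = 148.225

Competitive firms price at marginal cost: P = 76, giving Q = 15.4.
CS = ½·(153 − 76)·15.4 = 592.9.
The monopolist equates marginal revenue to marginal cost: 153 − 10Q = 76, so Q = 7.7. From demand, P = 114.5.
CS = ½·(153 − 114.5)·7.7 = 148.225.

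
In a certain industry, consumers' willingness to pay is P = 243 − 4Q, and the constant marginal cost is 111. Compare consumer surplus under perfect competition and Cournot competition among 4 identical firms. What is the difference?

Consumer surplus falls by 784.08

Under competition P = MC = 111, so Q = (243 − 111)/4 = 33.
CS = ½·(243 − 111)·33 = 2178.
In a 4-firm Cournot equilibrium, symmetry and the first-order condition give q = (243 − 111)/(20) = 6.6. So Q = 26.4 and P = 137.4.
CS = ½·(243 − 137.4)·26.4 = 1393.92.
Change in consumer surplus: 1393.92 − 2178 = −784.08.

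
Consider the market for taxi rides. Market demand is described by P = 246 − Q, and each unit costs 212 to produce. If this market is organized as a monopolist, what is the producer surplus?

PS = 289

A monopolist chooses Q where MR = MC. MR = 246 − 2Q; setting this equal to 212 gives Q = 17 and P = 229.
PS = (229 − 212)·17 = 289.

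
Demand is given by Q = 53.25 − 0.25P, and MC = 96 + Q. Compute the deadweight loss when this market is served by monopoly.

DWL = 270.4

Inverting demand: P = 213 − 4Q.
Competitive equilibrium sets price equal to marginal cost: 213 − 4Q = 96 + Q, so Q = 23.4 and P = 119.4.
Monopoly sets MR = MC: 213 − 8Q = 96 + Q ⇒ Q = 13, P = 213 − 4·13 = 161.
CS = ½·(213 − 119.4)·23.4 = 1095.12; PS = (119.4·23.4 − 96·23.4 − ½·1·23.4²) = 273.78; TS = 1368.9.
CS = ½·(213 − 161)·13 = 338; PS = (161·13 − 96·13 − ½·1·13²) = 760.5; TS = 1098.5.
DWL = 1368.9 − 1098.5 = 270.4.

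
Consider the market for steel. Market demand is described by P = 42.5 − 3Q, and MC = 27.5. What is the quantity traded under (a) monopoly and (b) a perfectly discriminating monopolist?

The monopolist equates marginal revenue to marginal cost: 42.5 − 6Q = 27.5, so Q = 2.5. From demand, P = 35.
Under first-degree price discrimination the firm charges each unit its demand price and produces up to where P = MC, i.e. Q = 5. Consumer surplus is zero; producer surplus equals total surplus.

Monopoly: Q = 2.5; Perfect PD: Q = 5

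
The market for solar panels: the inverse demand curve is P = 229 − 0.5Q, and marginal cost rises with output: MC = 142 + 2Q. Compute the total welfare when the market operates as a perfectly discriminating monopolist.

TS = 1513.8

With perfect price discrimination, output is the efficient level Q = 34.8 (where demand meets MC), but every buyer pays their willingness to pay: CS = 0 and PS = total surplus.
TS = 1513.8 (equal to competitive TS).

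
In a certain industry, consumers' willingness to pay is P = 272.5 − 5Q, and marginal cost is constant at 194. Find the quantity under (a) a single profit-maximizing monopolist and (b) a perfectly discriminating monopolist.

Monopoly sets MR = MC: 272.5 − 10Q = 194 ⇒ Q = 7.85, P = 272.5 − 5·7.85 = 233.25.
A perfectly discriminating monopolist sells every unit with P(Q) ≥ MC(Q), so output equals the competitive quantity Q = 15.7. Each buyer pays their reservation price, so CS = 0 and the firm captures all surplus.

Monopoly: Q = 7.85; Perfect PD: Q = 15.7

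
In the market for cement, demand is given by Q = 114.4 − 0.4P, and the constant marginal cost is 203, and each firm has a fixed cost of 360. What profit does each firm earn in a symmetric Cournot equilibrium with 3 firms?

Inverting demand: P = 286 − 2.5Q.
Cournot with 3 identical firms: the symmetric best-response condition is 286 − 10q = 203. Each firm produces q = 8.3, total output Q = 24.9, price P = 223.75.
Each firm's profit = (223.75 − 203)·8.3 − 360 = −187.775.

π_i = −187.775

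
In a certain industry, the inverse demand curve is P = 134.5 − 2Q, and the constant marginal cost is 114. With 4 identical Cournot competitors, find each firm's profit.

With 4 symmetric Cournot firms, each firm's FOC gives 134.5 − 10q = 114, so q = 2.05, Q = 4·2.05 = 8.2, and P = 118.1.
Each firm's profit = (118.1 − 114)·2.05 = 8.405.

π_i = 8.405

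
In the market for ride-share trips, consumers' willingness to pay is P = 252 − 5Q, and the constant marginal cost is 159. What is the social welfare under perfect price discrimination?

With perfect price discrimination, output is the efficient level Q = 18.6 (where demand meets MC), but every buyer pays their willingness to pay: CS = 0 and PS = total surplus.
TS = 864.9 (equal to competitive TS).

TS = 864.9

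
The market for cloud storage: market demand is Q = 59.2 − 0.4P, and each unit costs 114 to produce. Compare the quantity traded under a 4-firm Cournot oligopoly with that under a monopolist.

Cournot: Q = 10.88; Monopoly: Q = 6.8

Inverting demand: P = 148 − 2.5Q.
With 4 symmetric Cournot firms, each firm's FOC gives 148 − 12.5q = 114, so q = 2.72, Q = 4·2.72 = 10.88, and P = 120.8.
A monopolist chooses Q where MR = MC. MR = 148 − 5Q; setting this equal to 114 gives Q = 6.8 and P = 131.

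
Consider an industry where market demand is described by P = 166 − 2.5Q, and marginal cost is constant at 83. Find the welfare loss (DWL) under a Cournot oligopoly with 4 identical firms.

Perfect competition: P = MC = 83, so 166 − 2.5Q = 83 and Q = 33.2.
In a 4-firm Cournot equilibrium, symmetry and the first-order condition give q = (166 − 83)/(12.5) = 6.64. So Q = 26.56 and P = 99.6.
DWL is the triangle between Q = 26.56 and Q = 33.2: ½·(33.2 − 26.56)·(99.6 − 83) = 55.112.

DWL = 55.112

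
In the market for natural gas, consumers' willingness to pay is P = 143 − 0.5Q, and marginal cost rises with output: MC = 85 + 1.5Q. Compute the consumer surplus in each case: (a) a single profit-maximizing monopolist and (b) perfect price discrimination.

Monopoly: CS = 134.56; Perfect PD: CS = 0

Monopoly sets MR = MC: 143 − Q = 85 + 1.5Q ⇒ Q = 23.2, P = 143 − 0.5·23.2 = 131.4.
CS = ½·(143 − 131.4)·23.2 = 134.56.
A perfectly discriminating monopolist sells every unit with P(Q) ≥ MC(Q), so output equals the competitive quantity Q = 29. Each buyer pays their reservation price, so CS = 0 and the firm captures all surplus.
CS = 0.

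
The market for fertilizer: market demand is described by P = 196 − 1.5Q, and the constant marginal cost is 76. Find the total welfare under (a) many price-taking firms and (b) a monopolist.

Competitive firms price at marginal cost: P = 76, giving Q = 80.
CS = ½·(196 − 76)·80 = 4800; PS = (76 − 76)·80 = 0; TS = 4800.
The monopolist equates marginal revenue to marginal cost: 196 − 3Q = 76, so Q = 40. From demand, P = 136.
CS = ½·(196 − 136)·40 = 1200; PS = (136 − 76)·40 = 2400; TS = 3600.

Competition: TS = 4800; Monopoly: TS = 3600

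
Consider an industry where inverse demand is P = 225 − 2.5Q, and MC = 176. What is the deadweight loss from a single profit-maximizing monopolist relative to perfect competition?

Perfect competition: P = MC = 176, so 225 − 2.5Q = 176 and Q = 19.6.
A monopolist chooses Q where MR = MC. MR = 225 − 5Q; setting this equal to 176 gives Q = 9.8 and P = 200.5.
DWL is the triangle between Q = 9.8 and Q = 19.6: ½·(19.6 − 9.8)·(200.5 − 176) = 120.05.

DWL = 120.05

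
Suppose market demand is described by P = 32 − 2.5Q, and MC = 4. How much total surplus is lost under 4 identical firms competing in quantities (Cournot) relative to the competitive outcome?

Competitive firms price at marginal cost: P = 4, giving Q = 11.2.
With 4 symmetric Cournot firms, each firm's FOC gives 32 − 12.5q = 4, so q = 2.24, Q = 4·2.24 = 8.96, and P = 9.6.
DWL is the triangle between Q = 8.96 and Q = 11.2: ½·(11.2 − 8.96)·(9.6 − 4) = 6.272.

DWL = 6.272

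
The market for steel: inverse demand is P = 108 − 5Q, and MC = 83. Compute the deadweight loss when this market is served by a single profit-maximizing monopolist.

DWL = 15.625

Perfect competition: P = MC = 83, so 108 − 5Q = 83 and Q = 5.
Monopoly sets MR = MC: 108 − 10Q = 83 ⇒ Q = 2.5, P = 108 − 5·2.5 = 95.5.
DWL is the triangle between Q = 2.5 and Q = 5: ½·(5 − 2.5)·(95.5 − 83) = 15.625.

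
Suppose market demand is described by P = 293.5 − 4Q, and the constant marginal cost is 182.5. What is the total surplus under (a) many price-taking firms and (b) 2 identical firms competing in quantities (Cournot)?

Competition: TS = 1540.125; Cournot: TS = 1369

Perfect competition: P = MC = 182.5, so 293.5 − 4Q = 182.5 and Q = 27.75.
CS = ½·(293.5 − 182.5)·27.75 = 1540.125; PS = (182.5 − 182.5)·27.75 = 0; TS = 1540.125.
In a 2-firm Cournot equilibrium, symmetry and the first-order condition give q = (293.5 − 182.5)/(12) = 9.25. So Q = 18.5 and P = 219.5.
CS = ½·(293.5 − 219.5)·18.5 = 684.5; PS = (219.5 − 182.5)·18.5 = 684.5; TS = 1369.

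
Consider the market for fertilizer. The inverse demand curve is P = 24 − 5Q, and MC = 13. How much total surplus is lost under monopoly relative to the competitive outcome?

DWL = 3.025

Competitive firms price at marginal cost: P = 13, giving Q = 2.2.
Monopoly sets MR = MC: 24 − 10Q = 13 ⇒ Q = 1.1, P = 24 − 5·1.1 = 18.5.
DWL is the triangle between Q = 1.1 and Q = 2.2: ½·(2.2 − 1.1)·(18.5 − 13) = 3.025.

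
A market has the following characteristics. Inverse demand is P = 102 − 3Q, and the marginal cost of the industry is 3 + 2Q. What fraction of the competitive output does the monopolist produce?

A monopolist chooses Q where MR = MC. MR = 102 − 6Q; setting this equal to 3 + 2Q gives Q = 12.375 and P = 64.875.
Competitive equilibrium sets price equal to marginal cost: 102 − 3Q = 3 + 2Q, so Q = 19.8 and P = 42.6.
Ratio Q_m/Q_c = 12.375/19.8 = 0.625.

Q_m/Q_c = 0.625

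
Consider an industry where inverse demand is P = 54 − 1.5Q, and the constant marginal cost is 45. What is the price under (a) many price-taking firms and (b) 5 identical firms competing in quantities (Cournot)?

Competitive firms price at marginal cost: P = 45, giving Q = 6.
Cournot with 5 identical firms: the symmetric best-response condition is 54 − 9q = 45. Each firm produces q = 1, total output Q = 5, price P = 46.5.

Competition: P = 45; Cournot: P = 46.5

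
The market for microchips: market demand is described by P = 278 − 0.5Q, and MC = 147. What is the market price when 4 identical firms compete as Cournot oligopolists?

P = 173.2

With 4 symmetric Cournot firms, each firm's FOC gives 278 − 2.5q = 147, so q = 52.4, Q = 4·52.4 = 209.6, and P = 173.2.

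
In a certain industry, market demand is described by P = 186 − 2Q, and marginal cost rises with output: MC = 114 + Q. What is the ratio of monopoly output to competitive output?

Q_m/Q_c = 0.6

A monopolist chooses Q where MR = MC. MR = 186 − 4Q; setting this equal to 114 + Q gives Q = 14.4 and P = 157.2.
Under competition P = MC: 186 − 2Q = 114 + Q ⇒ Q = 24, P = 138.
Ratio Q_m/Q_c = 14.4/24 = 0.6.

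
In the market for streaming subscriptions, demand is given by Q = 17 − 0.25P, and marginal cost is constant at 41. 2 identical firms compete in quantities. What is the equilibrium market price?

Inverting demand: P = 68 − 4Q.
Cournot with 2 identical firms: the symmetric best-response condition is 68 − 12q = 41. Each firm produces q = 2.25, total output Q = 4.5, price P = 50.

P = 50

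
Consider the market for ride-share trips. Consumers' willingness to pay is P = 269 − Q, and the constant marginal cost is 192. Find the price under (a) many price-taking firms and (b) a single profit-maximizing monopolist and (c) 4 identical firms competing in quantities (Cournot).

Under competition P = MC = 192, so Q = (269 − 192)/1 = 77.
The monopolist equates marginal revenue to marginal cost: 269 − 2Q = 192, so Q = 38.5. From demand, P = 230.5.
Cournot with 4 identical firms: the symmetric best-response condition is 269 − 5q = 192. Each firm produces q = 15.4, total output Q = 61.6, price P = 207.4.

Competition: P = 192; Monopoly: P = 230.5; Cournot: P = 207.4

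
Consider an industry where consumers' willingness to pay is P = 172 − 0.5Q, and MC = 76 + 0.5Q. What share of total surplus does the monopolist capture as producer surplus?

PS/TS = 0.75

A monopolist chooses Q where MR = MC. MR = 172 − Q; setting this equal to 76 + 0.5Q gives Q = 64 and P = 140.
CS = ½·(172 − 140)·64 = 1024.
PS = P·Q − VC(Q) = 140·64 − (76·64 + ½·0.5·64²) = 3072.
Share captured = PS/TS = 3072/4096 = 0.75.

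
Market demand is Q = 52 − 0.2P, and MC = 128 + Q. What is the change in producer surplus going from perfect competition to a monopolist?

Producer surplus rises by 550

Inverting demand: P = 260 − 5Q.
Under competition P = MC: 260 − 5Q = 128 + Q ⇒ Q = 22, P = 150.
PS = P·Q − VC(Q) = 150·22 − (128·22 + ½·1·22²) = 242.
A monopolist chooses Q where MR = MC. MR = 260 − 10Q; setting this equal to 128 + Q gives Q = 12 and P = 200.
PS = P·Q − VC(Q) = 200·12 − (128·12 + ½·1·12²) = 792.
Change in producer surplus: 792 − 242 = 550.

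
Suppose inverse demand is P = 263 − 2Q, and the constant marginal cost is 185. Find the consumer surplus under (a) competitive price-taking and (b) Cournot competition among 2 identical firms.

Competition: CS = 1521; Cournot: CS = 676

Perfect competition: P = MC = 185, so 263 − 2Q = 185 and Q = 39.
CS = ½·(263 − 185)·39 = 1521.
Cournot with 2 identical firms: the symmetric best-response condition is 263 − 6q = 185. Each firm produces q = 13, total output Q = 26, price P = 211.
CS = ½·(263 − 211)·26 = 676.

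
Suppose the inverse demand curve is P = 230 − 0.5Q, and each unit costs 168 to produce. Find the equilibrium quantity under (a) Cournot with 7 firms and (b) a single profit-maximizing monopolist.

In a 7-firm Cournot equilibrium, symmetry and the first-order condition give q = (230 − 168)/(4) = 15.5. So Q = 108.5 and P = 175.75.
A monopolist chooses Q where MR = MC. MR = 230 − Q; setting this equal to 168 gives Q = 62 and P = 199.

Cournot: Q = 108.5; Monopoly: Q = 62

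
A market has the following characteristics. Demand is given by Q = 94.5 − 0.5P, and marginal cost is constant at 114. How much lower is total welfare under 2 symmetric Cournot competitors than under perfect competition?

Inverting demand: P = 189 − 2Q.
Competitive firms price at marginal cost: P = 114, giving Q = 37.5.
CS = ½·(189 − 114)·37.5 = 1406.25; PS = (114 − 114)·37.5 = 0; TS = 1406.25.
With 2 symmetric Cournot firms, each firm's FOC gives 189 − 6q = 114, so q = 12.5, Q = 2·12.5 = 25, and P = 139.
CS = ½·(189 − 139)·25 = 625; PS = (139 − 114)·25 = 625; TS = 1250.
Change in total welfare: 1250 − 1406.25 = −156.25.

Total welfare falls by 156.25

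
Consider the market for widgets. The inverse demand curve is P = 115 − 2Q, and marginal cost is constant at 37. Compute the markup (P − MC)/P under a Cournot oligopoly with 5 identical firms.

Lerner index = 0.26

Cournot with 5 identical firms: the symmetric best-response condition is 115 − 12q = 37. Each firm produces q = 6.5, total output Q = 32.5, price P = 50.
Lerner index = (P − MC)/P = (50 − 37)/50 = 0.26.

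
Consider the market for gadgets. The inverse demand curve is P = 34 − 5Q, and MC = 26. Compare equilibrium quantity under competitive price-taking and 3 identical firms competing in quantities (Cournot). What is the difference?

Competitive firms price at marginal cost: P = 26, giving Q = 1.6.
Cournot with 3 identical firms: the symmetric best-response condition is 34 − 20q = 26. Each firm produces q = 0.4, total output Q = 1.2, price P = 28.
Change in equilibrium quantity: 1.2 − 1.6 = −0.4.

Q falls by 0.4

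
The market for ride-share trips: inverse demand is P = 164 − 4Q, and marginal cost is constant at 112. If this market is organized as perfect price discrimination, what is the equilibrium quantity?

A perfectly discriminating monopolist sells every unit with P(Q) ≥ MC(Q), so output equals the competitive quantity Q = 13. Each buyer pays their reservation price, so CS = 0 and the firm captures all surplus.

Q = 13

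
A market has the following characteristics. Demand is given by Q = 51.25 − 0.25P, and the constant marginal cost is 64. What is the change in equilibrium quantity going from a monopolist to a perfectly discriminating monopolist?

Inverting demand: P = 205 − 4Q.
A monopolist chooses Q where MR = MC. MR = 205 − 8Q; setting this equal to 64 gives Q = 17.625 and P = 134.5.
With perfect price discrimination, output is the efficient level Q = 35.25 (where demand meets MC), but every buyer pays their willingness to pay: CS = 0 and PS = total surplus.
Change in equilibrium quantity: 35.25 − 17.625 = 17.625.

Equilibrium quantity rises by 17.625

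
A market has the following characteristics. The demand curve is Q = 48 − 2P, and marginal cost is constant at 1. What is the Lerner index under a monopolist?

Inverting demand: P = 24 − 0.5Q.
Monopoly sets MR = MC: 24 − Q = 1 ⇒ Q = 23, P = 24 − 0.5·23 = 12.5.
Lerner index = (P − MC)/P = (12.5 − 1)/12.5 = 0.92.

Lerner index = 0.92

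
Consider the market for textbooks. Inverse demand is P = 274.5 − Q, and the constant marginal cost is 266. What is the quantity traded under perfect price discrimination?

Q = 8.5

With perfect price discrimination, output is the efficient level Q = 8.5 (where demand meets MC), but every buyer pays their willingness to pay: CS = 0 and PS = total surplus.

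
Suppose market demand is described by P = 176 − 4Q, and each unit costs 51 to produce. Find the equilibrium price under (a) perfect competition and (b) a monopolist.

Competitive firms price at marginal cost: P = 51, giving Q = 31.25.
The monopolist equates marginal revenue to marginal cost: 176 − 8Q = 51, so Q = 15.625. From demand, P = 113.5.

Competition: P = 51; Monopoly: P = 113.5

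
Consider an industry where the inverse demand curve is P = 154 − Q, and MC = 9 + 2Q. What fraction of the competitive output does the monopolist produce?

A monopolist chooses Q where MR = MC. MR = 154 − 2Q; setting this equal to 9 + 2Q gives Q = 36.25 and P = 117.75.
Competitive equilibrium sets price equal to marginal cost: 154 − Q = 9 + 2Q, so Q = 145/3 and P = 317/3.
Ratio Q_m/Q_c = 36.25/(145/3) = 0.75.

Q_m/Q_c = 0.75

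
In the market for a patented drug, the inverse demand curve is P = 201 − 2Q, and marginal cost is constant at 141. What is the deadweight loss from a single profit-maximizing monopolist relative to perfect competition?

Perfect competition: P = MC = 141, so 201 − 2Q = 141 and Q = 30.
Monopoly sets MR = MC: 201 − 4Q = 141 ⇒ Q = 15, P = 201 − 2·15 = 171.
DWL is the triangle between Q = 15 and Q = 30: ½·(30 − 15)·(171 − 141) = 225.

DWL = 225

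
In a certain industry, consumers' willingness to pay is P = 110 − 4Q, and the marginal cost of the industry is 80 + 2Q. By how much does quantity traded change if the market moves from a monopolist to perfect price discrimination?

Monopoly sets MR = MC: 110 − 8Q = 80 + 2Q ⇒ Q = 3, P = 110 − 4·3 = 98.
A perfectly discriminating monopolist sells every unit with P(Q) ≥ MC(Q), so output equals the competitive quantity Q = 5. Each buyer pays their reservation price, so CS = 0 and the firm captures all surplus.
Change in quantity traded: 5 − 3 = 2.

Quantity traded rises by 2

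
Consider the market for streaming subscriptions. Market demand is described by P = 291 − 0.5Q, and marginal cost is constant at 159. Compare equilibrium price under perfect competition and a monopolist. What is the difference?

Equilibrium price rises by 66

Perfect competition: P = MC = 159, so 291 − 0.5Q = 159 and Q = 264.
The monopolist equates marginal revenue to marginal cost: 291 − Q = 159, so Q = 132. From demand, P = 225.
Change in equilibrium price: 225 − 159 = 66.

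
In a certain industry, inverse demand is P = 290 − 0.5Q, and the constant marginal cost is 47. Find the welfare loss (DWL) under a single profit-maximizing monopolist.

Under competition P = MC = 47, so Q = (290 − 47)/0.5 = 486.
A monopolist chooses Q where MR = MC. MR = 290 − Q; setting this equal to 47 gives Q = 243 and P = 168.5.
DWL is the triangle between Q = 243 and Q = 486: ½·(486 − 243)·(168.5 − 47) = 14762.25.

DWL = 14762.25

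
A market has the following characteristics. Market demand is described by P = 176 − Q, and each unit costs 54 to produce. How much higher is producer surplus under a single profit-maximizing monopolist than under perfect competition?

Producer surplus rises by 3721

Competitive firms price at marginal cost: P = 54, giving Q = 122.
PS = (54 − 54)·122 = 0.
The monopolist equates marginal revenue to marginal cost: 176 − 2Q = 54, so Q = 61. From demand, P = 115.
PS = (115 − 54)·61 = 3721.
Change in producer surplus: 3721 − 0 = 3721.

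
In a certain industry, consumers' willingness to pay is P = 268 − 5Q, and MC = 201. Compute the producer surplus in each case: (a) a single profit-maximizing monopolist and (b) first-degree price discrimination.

A monopolist chooses Q where MR = MC. MR = 268 − 10Q; setting this equal to 201 gives Q = 6.7 and P = 234.5.
PS = (234.5 − 201)·6.7 = 224.45.
With perfect price discrimination, output is the efficient level Q = 13.4 (where demand meets MC), but every buyer pays their willingness to pay: CS = 0 and PS = total surplus.
PS = ½·(268 − 201)·13.4 = 448.9.

Monopoly: PS = 224.45; Perfect PD: PS = 448.9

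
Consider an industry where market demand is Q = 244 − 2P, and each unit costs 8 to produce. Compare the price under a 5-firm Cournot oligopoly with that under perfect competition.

Cournot: P = 27; Competition: P = 8

Inverting demand: P = 122 − 0.5Q.
In a 5-firm Cournot equilibrium, symmetry and the first-order condition give q = (122 − 8)/(3) = 38. So Q = 190 and P = 27.
Competitive firms price at marginal cost: P = 8, giving Q = 228.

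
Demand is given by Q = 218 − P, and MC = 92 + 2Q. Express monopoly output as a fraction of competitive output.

Inverting demand: P = 218 − Q.
The monopolist equates marginal revenue to marginal cost: 218 − 2Q = 92 + 2Q, so Q = 31.5. From demand, P = 186.5.
Under competition P = MC: 218 − Q = 92 + 2Q ⇒ Q = 42, P = 176.
Ratio Q_m/Q_c = 31.5/42 = 0.75.

Q_m/Q_c = 0.75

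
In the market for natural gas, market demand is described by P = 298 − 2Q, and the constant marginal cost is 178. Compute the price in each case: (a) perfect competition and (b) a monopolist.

Competitive firms price at marginal cost: P = 178, giving Q = 60.
The monopolist equates marginal revenue to marginal cost: 298 − 4Q = 178, so Q = 30. From demand, P = 238.

Competition: P = 178; Monopoly: P = 238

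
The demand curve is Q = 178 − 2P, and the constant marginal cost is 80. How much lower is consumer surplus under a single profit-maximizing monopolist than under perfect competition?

Consumer surplus falls by 60.75

Inverting demand: P = 89 − 0.5Q.
Perfect competition: P = MC = 80, so 89 − 0.5Q = 80 and Q = 18.
CS = ½·(89 − 80)·18 = 81.
Monopoly sets MR = MC: 89 − Q = 80 ⇒ Q = 9, P = 89 − 0.5·9 = 84.5.
CS = ½·(89 − 84.5)·9 = 20.25.
Change in consumer surplus: 20.25 − 81 = −60.75.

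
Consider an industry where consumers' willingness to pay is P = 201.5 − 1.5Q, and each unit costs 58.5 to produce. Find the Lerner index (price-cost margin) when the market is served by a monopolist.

A monopolist chooses Q where MR = MC. MR = 201.5 − 3Q; setting this equal to 58.5 gives Q = 143/3 and P = 130.
Lerner index = (P − MC)/P = (130 − 58.5)/130 = 0.55.

Lerner index = 0.55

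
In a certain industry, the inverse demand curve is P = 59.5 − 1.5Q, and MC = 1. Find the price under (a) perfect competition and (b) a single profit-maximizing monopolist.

Competition: P = 1; Monopoly: P = 30.25

Competitive firms price at marginal cost: P = 1, giving Q = 39.
The monopolist equates marginal revenue to marginal cost: 59.5 − 3Q = 1, so Q = 19.5. From demand, P = 30.25.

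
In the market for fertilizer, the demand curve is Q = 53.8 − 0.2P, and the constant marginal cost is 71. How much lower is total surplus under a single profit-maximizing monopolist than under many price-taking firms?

Total surplus falls by 980.1

Inverting demand: P = 269 − 5Q.
Competitive firms price at marginal cost: P = 71, giving Q = 39.6.
CS = ½·(269 − 71)·39.6 = 3920.4; PS = (71 − 71)·39.6 = 0; TS = 3920.4.
Monopoly sets MR = MC: 269 − 10Q = 71 ⇒ Q = 19.8, P = 269 − 5·19.8 = 170.
CS = ½·(269 − 170)·19.8 = 980.1; PS = (170 − 71)·19.8 = 1960.2; TS = 2940.3.
Change in total surplus: 2940.3 − 3920.4 = −980.1.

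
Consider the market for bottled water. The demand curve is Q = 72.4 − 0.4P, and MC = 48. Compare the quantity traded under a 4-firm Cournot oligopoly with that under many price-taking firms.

Inverting demand: P = 181 − 2.5Q.
With 4 symmetric Cournot firms, each firm's FOC gives 181 − 12.5q = 48, so q = 10.64, Q = 4·10.64 = 42.56, and P = 74.6.
Under competition P = MC = 48, so Q = (181 − 48)/2.5 = 53.2.

Cournot: Q = 42.56; Competition: Q = 53.2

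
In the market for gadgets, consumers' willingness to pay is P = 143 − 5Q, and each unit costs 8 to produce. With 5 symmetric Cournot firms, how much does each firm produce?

Cournot with 5 identical firms: the symmetric best-response condition is 143 − 30q = 8. Each firm produces q = 4.5, total output Q = 22.5, price P = 30.5.

q_i = 4.5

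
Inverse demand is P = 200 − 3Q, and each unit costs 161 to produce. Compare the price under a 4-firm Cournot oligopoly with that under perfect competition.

With 4 symmetric Cournot firms, each firm's FOC gives 200 − 15q = 161, so q = 2.6, Q = 4·2.6 = 10.4, and P = 168.8.
Under competition P = MC = 161, so Q = (200 − 161)/3 = 13.

Cournot: P = 168.8; Competition: P = 161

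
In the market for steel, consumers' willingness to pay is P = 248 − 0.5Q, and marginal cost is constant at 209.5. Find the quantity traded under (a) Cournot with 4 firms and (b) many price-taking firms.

Cournot: Q = 61.6; Competition: Q = 77

Cournot with 4 identical firms: the symmetric best-response condition is 248 − 2.5q = 209.5. Each firm produces q = 15.4, total output Q = 61.6, price P = 217.2.
Competitive firms price at marginal cost: P = 209.5, giving Q = 77.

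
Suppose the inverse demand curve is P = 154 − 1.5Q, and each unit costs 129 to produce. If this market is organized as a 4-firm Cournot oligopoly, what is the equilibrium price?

P = 134

Cournot with 4 identical firms: the symmetric best-response condition is 154 − 7.5q = 129. Each firm produces q = 10/3, total output Q = 40/3, price P = 134.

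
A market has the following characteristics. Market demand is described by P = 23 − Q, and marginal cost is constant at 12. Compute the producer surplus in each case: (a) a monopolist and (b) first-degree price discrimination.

Monopoly: PS = 30.25; Perfect PD: PS = 60.5

Monopoly sets MR = MC: 23 − 2Q = 12 ⇒ Q = 5.5, P = 23 − 5.5 = 17.5.
PS = (17.5 − 12)·5.5 = 30.25.
A perfectly discriminating monopolist sells every unit with P(Q) ≥ MC(Q), so output equals the competitive quantity Q = 11. Each buyer pays their reservation price, so CS = 0 and the firm captures all surplus.
PS = ½·(23 − 12)·11 = 60.5.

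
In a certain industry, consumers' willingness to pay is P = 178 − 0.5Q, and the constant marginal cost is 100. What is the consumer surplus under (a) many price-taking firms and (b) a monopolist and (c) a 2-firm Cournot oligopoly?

Competitive firms price at marginal cost: P = 100, giving Q = 156.
CS = ½·(178 − 100)·156 = 6084.
A monopolist chooses Q where MR = MC. MR = 178 − Q; setting this equal to 100 gives Q = 78 and P = 139.
CS = ½·(178 − 139)·78 = 1521.
Cournot with 2 identical firms: the symmetric best-response condition is 178 − 1.5q = 100. Each firm produces q = 52, total output Q = 104, price P = 126.
CS = ½·(178 − 126)·104 = 2704.

Competition: CS = 6084; Monopoly: CS = 1521; Cournot: CS = 2704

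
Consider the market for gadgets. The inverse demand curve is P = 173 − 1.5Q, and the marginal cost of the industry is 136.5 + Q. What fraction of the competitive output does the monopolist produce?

The monopolist equates marginal revenue to marginal cost: 173 − 3Q = 136.5 + Q, so Q = 9.125. From demand, P = 2549/16.
Under competition P = MC: 173 − 1.5Q = 136.5 + Q ⇒ Q = 14.6, P = 151.1.
Ratio Q_m/Q_c = 9.125/14.6 = 0.625.

Q_m/Q_c = 0.625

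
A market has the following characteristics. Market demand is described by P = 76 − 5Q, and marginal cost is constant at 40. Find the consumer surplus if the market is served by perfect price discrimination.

Under first-degree price discrimination the firm charges each unit its demand price and produces up to where P = MC, i.e. Q = 7.2. Consumer surplus is zero; producer surplus equals total surplus.
CS = 0.

CS = 0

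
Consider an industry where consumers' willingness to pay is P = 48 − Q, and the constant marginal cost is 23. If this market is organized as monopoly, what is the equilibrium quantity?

Q = 12.5

A monopolist chooses Q where MR = MC. MR = 48 − 2Q; setting this equal to 23 gives Q = 12.5 and P = 35.5.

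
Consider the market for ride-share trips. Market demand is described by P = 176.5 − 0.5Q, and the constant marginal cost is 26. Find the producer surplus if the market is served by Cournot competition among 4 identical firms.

PS = 7248.08

With 4 symmetric Cournot firms, each firm's FOC gives 176.5 − 2.5q = 26, so q = 60.2, Q = 4·60.2 = 240.8, and P = 56.1.
PS = (56.1 − 26)·240.8 = 7248.08.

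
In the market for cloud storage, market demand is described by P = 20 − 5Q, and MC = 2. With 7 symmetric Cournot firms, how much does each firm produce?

q_i = 0.45

With 7 symmetric Cournot firms, each firm's FOC gives 20 − 40q = 2, so q = 0.45, Q = 7·0.45 = 3.15, and P = 4.25.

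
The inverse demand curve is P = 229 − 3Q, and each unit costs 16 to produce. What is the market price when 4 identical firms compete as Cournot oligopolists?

P = 58.6

In a 4-firm Cournot equilibrium, symmetry and the first-order condition give q = (229 − 16)/(15) = 14.2. So Q = 56.8 and P = 58.6.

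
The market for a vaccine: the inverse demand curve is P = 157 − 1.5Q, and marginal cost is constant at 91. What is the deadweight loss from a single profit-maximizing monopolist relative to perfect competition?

Perfect competition: P = MC = 91, so 157 − 1.5Q = 91 and Q = 44.
Monopoly sets MR = MC: 157 − 3Q = 91 ⇒ Q = 22, P = 157 − 1.5·22 = 124.
DWL is the triangle between Q = 22 and Q = 44: ½·(44 − 22)·(124 − 91) = 363.

DWL = 363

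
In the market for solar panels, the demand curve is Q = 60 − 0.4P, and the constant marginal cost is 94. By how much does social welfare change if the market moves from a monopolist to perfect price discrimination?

TS rises by 156.8

Inverting demand: P = 150 − 2.5Q.
A monopolist chooses Q where MR = MC. MR = 150 − 5Q; setting this equal to 94 gives Q = 11.2 and P = 122.
CS = ½·(150 − 122)·11.2 = 156.8; PS = (122 − 94)·11.2 = 313.6; TS = 470.4.
With perfect price discrimination, output is the efficient level Q = 22.4 (where demand meets MC), but every buyer pays their willingness to pay: CS = 0 and PS = total surplus.
TS = 627.2 (equal to competitive TS).
Change in social welfare: 627.2 − 470.4 = 156.8.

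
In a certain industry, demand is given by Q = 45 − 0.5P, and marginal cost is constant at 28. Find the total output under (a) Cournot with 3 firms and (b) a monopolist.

Cournot: Q = 23.25; Monopoly: Q = 15.5

Inverting demand: P = 90 − 2Q.
With 3 symmetric Cournot firms, each firm's FOC gives 90 − 8q = 28, so q = 7.75, Q = 3·7.75 = 23.25, and P = 43.5.
A monopolist chooses Q where MR = MC. MR = 90 − 4Q; setting this equal to 28 gives Q = 15.5 and P = 59.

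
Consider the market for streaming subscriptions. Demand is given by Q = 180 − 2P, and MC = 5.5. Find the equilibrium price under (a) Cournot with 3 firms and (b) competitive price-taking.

Inverting demand: P = 90 − 0.5Q.
Cournot with 3 identical firms: the symmetric best-response condition is 90 − 2q = 5.5. Each firm produces q = 42.25, total output Q = 126.75, price P = 26.625.
Perfect competition: P = MC = 5.5, so 90 − 0.5Q = 5.5 and Q = 169.

Cournot: P = 26.625; Competition: P = 5.5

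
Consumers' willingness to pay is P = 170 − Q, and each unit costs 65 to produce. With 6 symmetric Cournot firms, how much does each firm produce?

Cournot with 6 identical firms: the symmetric best-response condition is 170 − 7q = 65. Each firm produces q = 15, total output Q = 90, price P = 80.

q_i = 15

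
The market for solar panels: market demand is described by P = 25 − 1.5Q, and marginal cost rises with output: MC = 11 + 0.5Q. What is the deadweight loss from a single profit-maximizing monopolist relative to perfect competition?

Competitive equilibrium sets price equal to marginal cost: 25 − 1.5Q = 11 + 0.5Q, so Q = 7 and P = 14.5.
A monopolist chooses Q where MR = MC. MR = 25 − 3Q; setting this equal to 11 + 0.5Q gives Q = 4 and P = 19.
CS = ½·(25 − 14.5)·7 = 36.75; PS = (14.5·7 − 11·7 − ½·0.5·7²) = 12.25; TS = 49.
CS = ½·(25 − 19)·4 = 12; PS = (19·4 − 11·4 − ½·0.5·4²) = 28; TS = 40.
DWL = 49 − 40 = 9.

DWL = 9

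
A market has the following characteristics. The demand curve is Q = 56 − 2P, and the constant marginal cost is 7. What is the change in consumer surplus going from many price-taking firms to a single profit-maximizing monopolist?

Inverting demand: P = 28 − 0.5Q.
Competitive firms price at marginal cost: P = 7, giving Q = 42.
CS = ½·(28 − 7)·42 = 441.
A monopolist chooses Q where MR = MC. MR = 28 − Q; setting this equal to 7 gives Q = 21 and P = 17.5.
CS = ½·(28 − 17.5)·21 = 110.25.
Change in consumer surplus: 110.25 − 441 = −330.75.

Consumer surplus falls by 330.75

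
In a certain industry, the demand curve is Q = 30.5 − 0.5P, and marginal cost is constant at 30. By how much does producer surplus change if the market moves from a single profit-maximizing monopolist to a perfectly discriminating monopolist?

Producer surplus rises by 120.125

Inverting demand: P = 61 − 2Q.
A monopolist chooses Q where MR = MC. MR = 61 − 4Q; setting this equal to 30 gives Q = 7.75 and P = 45.5.
PS = (45.5 − 30)·7.75 = 120.125.
Under first-degree price discrimination the firm charges each unit its demand price and produces up to where P = MC, i.e. Q = 15.5. Consumer surplus is zero; producer surplus equals total surplus.
PS = ½·(61 − 30)·15.5 = 240.25.
Change in producer surplus: 240.25 − 120.125 = 120.125.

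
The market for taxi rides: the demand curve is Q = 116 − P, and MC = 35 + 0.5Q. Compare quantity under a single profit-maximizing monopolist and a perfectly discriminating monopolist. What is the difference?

Q rises by 21.6

Inverting demand: P = 116 − Q.
The monopolist equates marginal revenue to marginal cost: 116 − 2Q = 35 + 0.5Q, so Q = 32.4. From demand, P = 83.6.
Under first-degree price discrimination the firm charges each unit its demand price and produces up to where P = MC, i.e. Q = 54. Consumer surplus is zero; producer surplus equals total surplus.
Change in quantity: 54 − 32.4 = 21.6.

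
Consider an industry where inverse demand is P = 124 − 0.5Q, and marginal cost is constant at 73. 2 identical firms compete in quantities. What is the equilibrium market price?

In a 2-firm Cournot equilibrium, symmetry and the first-order condition give q = (124 − 73)/(1.5) = 34. So Q = 68 and P = 90.

P = 90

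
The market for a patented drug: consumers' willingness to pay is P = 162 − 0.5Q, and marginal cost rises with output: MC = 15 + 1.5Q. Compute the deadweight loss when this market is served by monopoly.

Competitive equilibrium sets price equal to marginal cost: 162 − 0.5Q = 15 + 1.5Q, so Q = 73.5 and P = 125.25.
The monopolist equates marginal revenue to marginal cost: 162 − Q = 15 + 1.5Q, so Q = 58.8. From demand, P = 132.6.
CS = ½·(162 − 125.25)·73.5 = 21609/16; PS = (125.25·73.5 − 15·73.5 − ½·1.5·73.5²) = 64827/16; TS = 5402.25.
CS = ½·(162 − 132.6)·58.8 = 864.36; PS = (132.6·58.8 − 15·58.8 − ½·1.5·58.8²) = 4321.8; TS = 5186.16.
DWL = 5402.25 − 5186.16 = 216.09.

DWL = 216.09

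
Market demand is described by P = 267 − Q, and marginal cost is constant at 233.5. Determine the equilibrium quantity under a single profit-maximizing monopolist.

The monopolist equates marginal revenue to marginal cost: 267 − 2Q = 233.5, so Q = 16.75. From demand, P = 250.25.

Q = 16.75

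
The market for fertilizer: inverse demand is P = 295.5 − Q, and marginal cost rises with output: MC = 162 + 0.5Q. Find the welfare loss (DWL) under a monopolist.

Under competition P = MC: 295.5 − Q = 162 + 0.5Q ⇒ Q = 89, P = 206.5.
Monopoly sets MR = MC: 295.5 − 2Q = 162 + 0.5Q ⇒ Q = 53.4, P = 295.5 − 53.4 = 242.1.
CS = ½·(295.5 − 206.5)·89 = 3960.5; PS = (206.5·89 − 162·89 − ½·0.5·89²) = 1980.25; TS = 5940.75.
CS = ½·(295.5 − 242.1)·53.4 = 1425.78; PS = (242.1·53.4 − 162·53.4 − ½·0.5·53.4²) = 3564.45; TS = 4990.23.
DWL = 5940.75 − 4990.23 = 950.52.

DWL = 950.52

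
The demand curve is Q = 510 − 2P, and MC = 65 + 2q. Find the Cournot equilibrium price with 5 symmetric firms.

Inverting demand: P = 255 − 0.5Q.
In a 5-firm Cournot equilibrium, symmetry and the first-order condition give q = (255 − 65)/(5) = 38. So Q = 190 and P = 160.

P = 160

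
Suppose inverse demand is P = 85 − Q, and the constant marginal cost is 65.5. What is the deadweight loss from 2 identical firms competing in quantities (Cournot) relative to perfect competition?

DWL = 21.125

Competitive firms price at marginal cost: P = 65.5, giving Q = 19.5.
With 2 symmetric Cournot firms, each firm's FOC gives 85 − 3q = 65.5, so q = 6.5, Q = 2·6.5 = 13, and P = 72.
DWL is the triangle between Q = 13 and Q = 19.5: ½·(19.5 − 13)·(72 − 65.5) = 21.125.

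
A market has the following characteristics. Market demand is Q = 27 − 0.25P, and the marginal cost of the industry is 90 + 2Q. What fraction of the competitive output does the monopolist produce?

Inverting demand: P = 108 − 4Q.
Monopoly sets MR = MC: 108 − 8Q = 90 + 2Q ⇒ Q = 1.8, P = 108 − 4·1.8 = 100.8.
Competitive equilibrium sets price equal to marginal cost: 108 − 4Q = 90 + 2Q, so Q = 3 and P = 96.
Ratio Q_m/Q_c = 1.8/3 = 0.6.

Q_m/Q_c = 0.6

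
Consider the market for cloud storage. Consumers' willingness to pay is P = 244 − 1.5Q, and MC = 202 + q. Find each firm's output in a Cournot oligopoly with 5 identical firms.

Cournot with 5 identical firms: the symmetric best-response condition is 244 − 9q = 202 + q. Each firm produces q = 4.2, total output Q = 21, price P = 212.5.

q_i = 4.2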